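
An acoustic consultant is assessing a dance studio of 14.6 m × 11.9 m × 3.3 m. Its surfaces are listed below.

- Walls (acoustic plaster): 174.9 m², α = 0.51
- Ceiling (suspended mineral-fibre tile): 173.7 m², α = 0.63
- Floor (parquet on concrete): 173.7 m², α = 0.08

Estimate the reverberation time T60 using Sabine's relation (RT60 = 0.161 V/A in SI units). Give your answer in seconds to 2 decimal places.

Total absorption A = 174.9×0.51 + 173.7×0.63 + 173.7×0.08
  = 89.199 + 109.431 + 13.896 = 212.526 m² sabins.
Room volume: 573.342 m³.
Sabine: RT60 = 0.161 × 573.342 / 212.526 = 0.43 s.

0.43 seconds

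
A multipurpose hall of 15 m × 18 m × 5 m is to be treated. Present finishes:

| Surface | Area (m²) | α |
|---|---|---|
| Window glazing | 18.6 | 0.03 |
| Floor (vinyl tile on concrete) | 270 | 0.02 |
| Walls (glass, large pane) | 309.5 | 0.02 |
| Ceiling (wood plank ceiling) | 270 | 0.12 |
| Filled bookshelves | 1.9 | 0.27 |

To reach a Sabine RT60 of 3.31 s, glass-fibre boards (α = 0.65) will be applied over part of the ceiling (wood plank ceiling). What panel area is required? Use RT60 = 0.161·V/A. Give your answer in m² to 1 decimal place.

38.9

Summing Sᵢαᵢ: 0.558 + 5.400 + 6.190 + 32.400 + 0.513 → A₁ = 45.061 sabins.
Required A₂ = 0.161·1350/3.31 = 65.665 sabins.
Absorption to add: 65.665 − 45.061 = 20.604 sabins.
Net gain per m²: Δα = 0.65 − 0.12 = 0.53.
Panel area = 20.604 / 0.53 = 38.9 m².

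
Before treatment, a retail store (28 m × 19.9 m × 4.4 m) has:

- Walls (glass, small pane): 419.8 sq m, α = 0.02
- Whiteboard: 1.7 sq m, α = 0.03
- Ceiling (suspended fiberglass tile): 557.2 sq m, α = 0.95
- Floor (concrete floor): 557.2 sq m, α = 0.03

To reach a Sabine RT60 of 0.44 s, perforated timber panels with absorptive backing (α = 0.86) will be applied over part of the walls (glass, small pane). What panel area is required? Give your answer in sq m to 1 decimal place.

Equivalent absorption area: A₁ = 419.8·0.02 + 1.7·0.03 + 557.2·0.95 + 557.2·0.03 = 554.503 sq m.
Required A₂ = 0.161·2451.68/0.44 = 897.092 sabins.
Absorption to add: 897.092 − 554.503 = 342.589 sabins.
Net gain per sq m: Δα = 0.86 − 0.02 = 0.84.
Panel area = 342.589 / 0.84 = 407.8 sq m.

407.8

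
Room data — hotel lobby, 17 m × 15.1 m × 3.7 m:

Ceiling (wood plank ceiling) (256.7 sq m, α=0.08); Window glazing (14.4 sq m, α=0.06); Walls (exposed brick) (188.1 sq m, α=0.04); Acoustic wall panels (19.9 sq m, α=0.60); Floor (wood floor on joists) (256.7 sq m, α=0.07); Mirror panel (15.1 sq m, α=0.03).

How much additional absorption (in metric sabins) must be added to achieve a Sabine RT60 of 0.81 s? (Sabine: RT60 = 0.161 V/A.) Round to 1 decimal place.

A₁ = Σ Sᵢαᵢ = 256.7*0.08 + 14.4*0.06 + 188.1*0.04 + 19.9*0.60 + 256.7*0.07 + 15.1*0.03 = 59.286 sabins.
V = 949.79 m³. Required absorption A₂ = 0.161 × 949.79 / 0.81 = 188.785 sabins.
ΔA = A₂ − A₁ = 188.785 − 59.286 = 129.5 sabins.

129.5 sabins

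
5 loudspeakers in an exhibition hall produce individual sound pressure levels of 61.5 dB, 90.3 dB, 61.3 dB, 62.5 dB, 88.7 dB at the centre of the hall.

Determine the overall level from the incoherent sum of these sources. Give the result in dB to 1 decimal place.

Σ 10^(Lᵢ/10) = 1.817e+09.
Combined level = 10 log₁₀(1.817e+09) = 92.6 dB.

92.6 dB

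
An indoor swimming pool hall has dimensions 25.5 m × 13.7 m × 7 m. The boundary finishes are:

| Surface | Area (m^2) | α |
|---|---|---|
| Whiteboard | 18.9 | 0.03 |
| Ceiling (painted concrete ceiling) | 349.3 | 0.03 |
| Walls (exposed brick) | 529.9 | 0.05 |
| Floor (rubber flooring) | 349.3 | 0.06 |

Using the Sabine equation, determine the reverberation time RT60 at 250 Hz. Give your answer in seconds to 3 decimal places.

6.730 s

Summing Sᵢαᵢ: 0.567 + 10.479 + 26.495 + 20.958 → A = 58.499 sabins.
Volume V = 25.5 × 13.7 × 7 = 2445.45 m³.
T = 0.161 V/A = 0.161·2445.45/58.499 = 6.730 s.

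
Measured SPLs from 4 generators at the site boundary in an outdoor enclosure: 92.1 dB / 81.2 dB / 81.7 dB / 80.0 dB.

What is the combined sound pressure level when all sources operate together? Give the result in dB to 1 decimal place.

Sum in the linear (power) domain: Σ 10^(Lᵢ/10) = 10^(92.1/10) + 10^(81.2/10) + 10^(81.7/10) + 10^(80.0/10) = 2.002e+09.
Combined level = 10 log₁₀(2.002e+09) = 93.0 dB.

93.0 dB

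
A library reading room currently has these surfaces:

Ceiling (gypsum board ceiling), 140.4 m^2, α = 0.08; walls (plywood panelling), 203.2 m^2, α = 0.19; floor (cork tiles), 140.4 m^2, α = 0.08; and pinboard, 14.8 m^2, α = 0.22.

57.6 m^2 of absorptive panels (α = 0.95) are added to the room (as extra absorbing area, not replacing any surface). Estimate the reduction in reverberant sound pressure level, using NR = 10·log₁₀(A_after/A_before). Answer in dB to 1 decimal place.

A_before = Σ Sᵢαᵢ = 140.4×0.08 + 203.2×0.19 + 140.4×0.08 + 14.8×0.22 = 64.328 sabins.
Treatment contributes 57.6·0.95 = 54.720 sabins.
A_after = 64.328 + 54.720 = 119.048 sabins.
NR = 10·log₁₀(119.048/64.328) = 2.7 dB.

2.7 dB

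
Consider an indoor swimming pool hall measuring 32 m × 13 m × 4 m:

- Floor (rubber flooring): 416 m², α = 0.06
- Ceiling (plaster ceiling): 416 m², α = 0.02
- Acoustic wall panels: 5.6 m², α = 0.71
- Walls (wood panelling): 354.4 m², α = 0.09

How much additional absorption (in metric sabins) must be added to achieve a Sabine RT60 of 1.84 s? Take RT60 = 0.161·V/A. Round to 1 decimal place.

Summing Sᵢαᵢ: 24.960 + 8.320 + 3.976 + 31.896 → A₁ = 69.152 sabins.
V = 1664 m³. Required absorption A₂ = 0.161 × 1664 / 1.84 = 145.600 sabins.
Shortfall: 145.600 − 69.152 = 76.4 sabins.

76.4 sabins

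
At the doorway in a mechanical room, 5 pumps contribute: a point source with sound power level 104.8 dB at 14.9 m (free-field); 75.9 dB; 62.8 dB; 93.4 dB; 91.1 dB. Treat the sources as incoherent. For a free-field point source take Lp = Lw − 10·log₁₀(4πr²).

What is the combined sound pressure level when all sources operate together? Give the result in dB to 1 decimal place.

95.5 dB

Source at 14.9 m: Lp = 104.8 − 10·log₁₀(4π·14.9²) = 104.8 − 10·log₁₀(2789.860) = 70.3 dB.
Sum in the linear (power) domain: Σ 10^(Lᵢ/10) = 10^(70.3/10) + 10^(75.9/10) + 10^(62.8/10) + 10^(93.4/10) + 10^(91.1/10) = 3.528e+09.
Back to dB: 10·log₁₀ Σ = 95.5 dB.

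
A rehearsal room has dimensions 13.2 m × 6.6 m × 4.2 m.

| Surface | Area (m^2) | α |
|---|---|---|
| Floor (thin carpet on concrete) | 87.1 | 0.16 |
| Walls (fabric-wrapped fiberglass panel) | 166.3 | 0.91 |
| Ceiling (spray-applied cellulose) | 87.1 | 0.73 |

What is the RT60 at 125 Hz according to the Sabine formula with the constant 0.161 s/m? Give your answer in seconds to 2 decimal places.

Total absorption A = 87.1·0.16 + 166.3·0.91 + 87.1·0.73
  = 13.936 + 151.333 + 63.583 = 228.852 m^2 sabins.
V = 13.2·6.6·4.2 = 365.904 m³.
RT60 = 0.161 · V / A = 0.161 × 365.904 / 228.852 = 0.26 s.

0.26 s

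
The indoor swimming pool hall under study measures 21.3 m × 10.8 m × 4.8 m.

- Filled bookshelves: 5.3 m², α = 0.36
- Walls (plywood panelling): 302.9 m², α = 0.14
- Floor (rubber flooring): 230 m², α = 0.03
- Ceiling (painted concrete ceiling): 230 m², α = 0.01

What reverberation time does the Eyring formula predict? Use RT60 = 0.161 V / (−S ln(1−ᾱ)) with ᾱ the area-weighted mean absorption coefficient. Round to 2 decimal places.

S = Σ Sᵢ = 768.2 m².
Σ(Sᵢαᵢ) = 5.3×0.36 + 302.9×0.14 + 230×0.03 + 230×0.01 = 53.514.
Mean coefficient ᾱ = A/S = 0.0697.
−S·ln(1−ᾱ) = −768.2 × ln(1 − 0.0697) = 55.501.
V = 21.3 × 10.8 × 4.8 = 1104.192 m³.
RT60 = 0.161 × 1104.192 / 55.501 = 3.20 s.

3.20 seconds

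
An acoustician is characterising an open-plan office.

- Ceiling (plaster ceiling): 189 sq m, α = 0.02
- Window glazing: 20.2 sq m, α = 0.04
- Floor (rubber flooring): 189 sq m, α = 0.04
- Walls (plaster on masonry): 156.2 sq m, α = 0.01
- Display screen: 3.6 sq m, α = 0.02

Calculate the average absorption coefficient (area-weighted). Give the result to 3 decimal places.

Total surface area S = 558.0 sq m.
A = 189*0.02 + 20.2*0.04 + 189*0.04 + 156.2*0.01 + 3.6*0.02 = 13.782 sabins.
ᾱ = 13.782 / 558.0 = 0.025.

0.025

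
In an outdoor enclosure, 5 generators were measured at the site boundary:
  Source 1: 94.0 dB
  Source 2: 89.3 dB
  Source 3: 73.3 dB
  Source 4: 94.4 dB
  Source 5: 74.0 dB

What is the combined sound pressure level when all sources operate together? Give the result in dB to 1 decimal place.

97.9 dB

Converting to relative power and adding: 10^(94.0/10) + 10^(89.3/10) + 10^(73.3/10) + 10^(94.4/10) + 10^(74.0/10) = 6.164e+09.
Back to dB: 10·log₁₀ Σ = 97.9 dB.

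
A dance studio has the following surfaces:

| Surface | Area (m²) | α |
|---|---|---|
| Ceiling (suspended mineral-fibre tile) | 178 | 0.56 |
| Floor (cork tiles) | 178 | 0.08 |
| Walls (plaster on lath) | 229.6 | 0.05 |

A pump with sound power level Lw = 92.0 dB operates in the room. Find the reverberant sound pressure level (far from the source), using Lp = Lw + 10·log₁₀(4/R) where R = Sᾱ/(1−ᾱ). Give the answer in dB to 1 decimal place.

A = 125.400 sabins; S = 585.6 m².
ᾱ = 125.400/585.6 = 0.2141; R = Sᾱ/(1−ᾱ) = 125.400/(1−0.2141) = 159.562 m².
Lp = 92.0 + 10·log₁₀(4/159.562) = 92.0 + (-16.01) = 76.0 dB.

76.0 dB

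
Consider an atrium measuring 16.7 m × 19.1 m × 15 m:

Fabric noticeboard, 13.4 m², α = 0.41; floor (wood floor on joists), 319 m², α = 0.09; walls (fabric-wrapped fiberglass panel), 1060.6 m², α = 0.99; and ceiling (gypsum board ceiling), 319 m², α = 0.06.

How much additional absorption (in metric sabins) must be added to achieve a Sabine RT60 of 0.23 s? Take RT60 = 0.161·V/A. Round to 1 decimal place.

A₁ = Σ Sᵢαᵢ = 13.4×0.41 + 319×0.09 + 1060.6×0.99 + 319×0.06 = 1103.338 sabins.
V = 4784.55 m³. Required absorption A₂ = 0.161 × 4784.55 / 0.23 = 3349.185 sabins.
Additional absorption ΔA = 3349.185 − 1103.338 = 2245.8 sabins.

2245.8 sabins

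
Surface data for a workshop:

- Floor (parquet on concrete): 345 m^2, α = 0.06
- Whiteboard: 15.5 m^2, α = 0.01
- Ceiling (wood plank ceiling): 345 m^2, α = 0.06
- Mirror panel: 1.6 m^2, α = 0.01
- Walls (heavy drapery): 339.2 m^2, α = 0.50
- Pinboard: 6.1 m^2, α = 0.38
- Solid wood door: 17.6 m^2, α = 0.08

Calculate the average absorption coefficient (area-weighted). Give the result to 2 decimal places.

0.20

Total surface area S = 1070.0 m^2.
A = 345·0.06 + 15.5·0.01 + 345·0.06 + 1.6·0.01 + 339.2·0.50 + 6.1·0.38 + 17.6·0.08 = 214.897 sabins.
ᾱ = A/S = 0.20.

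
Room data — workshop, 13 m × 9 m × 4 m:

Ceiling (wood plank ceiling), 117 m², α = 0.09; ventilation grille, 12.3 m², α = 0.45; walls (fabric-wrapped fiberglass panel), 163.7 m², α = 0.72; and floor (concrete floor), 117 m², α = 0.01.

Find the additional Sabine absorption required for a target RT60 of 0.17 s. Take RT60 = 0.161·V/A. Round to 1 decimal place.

308.1 sabins

Summing Sᵢαᵢ: 10.530 + 5.535 + 117.864 + 1.170 → A₁ = 135.099 sabins.
For T = 0.17 s, need A₂ = 0.161·V/T = 0.161·468/0.17 = 443.224 sabins.
ΔA = A₂ − A₁ = 443.224 − 135.099 = 308.1 sabins.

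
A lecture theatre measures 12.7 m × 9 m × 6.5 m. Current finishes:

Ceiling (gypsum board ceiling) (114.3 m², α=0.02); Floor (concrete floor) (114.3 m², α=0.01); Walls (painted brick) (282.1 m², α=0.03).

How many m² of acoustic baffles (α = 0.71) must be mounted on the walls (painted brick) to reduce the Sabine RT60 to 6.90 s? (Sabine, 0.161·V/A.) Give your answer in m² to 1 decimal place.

Summing Sᵢαᵢ: 2.286 + 1.143 + 8.463 → A₁ = 11.892 sabins.
V = 742.95 m³. Target absorption A₂ = 0.161 × 742.95 / 6.90 = 17.335 sabins.
Absorption to add: 17.335 − 11.892 = 5.443 sabins.
Each m² of panel replacing the walls (painted brick) adds (0.71 − 0.03) = 0.68 sabins.
Area = ΔA/Δα = 5.443/0.68 = 8.0 m².

8.0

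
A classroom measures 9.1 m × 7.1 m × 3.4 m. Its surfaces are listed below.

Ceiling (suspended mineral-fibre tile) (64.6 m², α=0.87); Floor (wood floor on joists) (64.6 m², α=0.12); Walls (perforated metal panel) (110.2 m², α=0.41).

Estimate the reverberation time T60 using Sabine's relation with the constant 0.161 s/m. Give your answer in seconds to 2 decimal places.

Equivalent absorption area: A = 64.6*0.87 + 64.6*0.12 + 110.2*0.41 = 109.136 m².
Volume V = 9.1 × 7.1 × 3.4 = 219.674 m³.
RT60 = 0.161 · V / A = 0.161 × 219.674 / 109.136 = 0.32 s.

0.32 s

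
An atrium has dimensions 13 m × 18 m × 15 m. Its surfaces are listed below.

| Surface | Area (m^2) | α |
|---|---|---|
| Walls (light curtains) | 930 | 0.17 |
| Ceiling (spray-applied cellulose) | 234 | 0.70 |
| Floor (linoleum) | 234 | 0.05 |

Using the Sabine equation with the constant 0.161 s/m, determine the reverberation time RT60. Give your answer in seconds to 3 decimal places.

1.694 s

Total absorption A = 930×0.17 + 234×0.70 + 234×0.05
  = 158.100 + 163.800 + 11.700 = 333.600 m^2 sabins.
Volume V = 13 × 18 × 15 = 3510 m³.
Sabine: RT60 = 0.161 × 3510 / 333.600 = 1.694 s.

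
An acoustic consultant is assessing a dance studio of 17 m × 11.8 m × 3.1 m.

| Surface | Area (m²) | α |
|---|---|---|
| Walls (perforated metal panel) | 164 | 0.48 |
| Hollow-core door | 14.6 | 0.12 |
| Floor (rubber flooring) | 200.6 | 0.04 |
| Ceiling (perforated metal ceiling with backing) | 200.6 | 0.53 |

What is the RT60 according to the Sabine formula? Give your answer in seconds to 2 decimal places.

0.51 seconds

Total absorption A = 164×0.48 + 14.6×0.12 + 200.6×0.04 + 200.6×0.53
  = 78.720 + 1.752 + 8.024 + 106.318 = 194.814 m² sabins.
V = 17·11.8·3.1 = 621.86 m³.
RT60 = 0.161 · V / A = 0.161 × 621.86 / 194.814 = 0.51 s.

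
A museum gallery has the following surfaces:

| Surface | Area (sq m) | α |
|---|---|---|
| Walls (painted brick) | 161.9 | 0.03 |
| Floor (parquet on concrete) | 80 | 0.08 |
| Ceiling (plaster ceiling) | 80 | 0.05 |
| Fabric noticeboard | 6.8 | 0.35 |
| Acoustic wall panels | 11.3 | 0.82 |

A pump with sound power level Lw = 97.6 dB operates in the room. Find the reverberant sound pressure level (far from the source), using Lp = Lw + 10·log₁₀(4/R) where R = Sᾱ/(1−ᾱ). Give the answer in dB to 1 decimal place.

89.0 dB

A = 26.903 sabins; S = 340.0 sq m.
ᾱ = 0.0791, so room constant R = A/(1−ᾱ) = 29.214 sq m.
Lp = 97.6 + 10·log₁₀(4/29.214) = 97.6 + (-8.64) = 89.0 dB.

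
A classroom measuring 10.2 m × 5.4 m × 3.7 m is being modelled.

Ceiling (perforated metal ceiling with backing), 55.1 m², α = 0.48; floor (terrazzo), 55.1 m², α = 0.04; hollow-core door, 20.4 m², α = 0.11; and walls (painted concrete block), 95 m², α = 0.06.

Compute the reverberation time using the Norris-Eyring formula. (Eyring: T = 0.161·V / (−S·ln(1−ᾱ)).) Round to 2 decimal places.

0.82 s

S = Σ Sᵢ = 225.6 m².
Absorption A = 55.1·0.48 + 55.1·0.04 + 20.4·0.11 + 95·0.06 = 36.596 sabins.
ᾱ = 36.596 / 225.6 = 0.1622.
−S·ln(1−ᾱ) = −225.6 × ln(1 − 0.1622) = 39.926.
V = 10.2 × 5.4 × 3.7 = 203.796 m³.
T = 0.161·V/[−S·ln(1−ᾱ)] = 0.161·203.796/39.926 = 0.82 s.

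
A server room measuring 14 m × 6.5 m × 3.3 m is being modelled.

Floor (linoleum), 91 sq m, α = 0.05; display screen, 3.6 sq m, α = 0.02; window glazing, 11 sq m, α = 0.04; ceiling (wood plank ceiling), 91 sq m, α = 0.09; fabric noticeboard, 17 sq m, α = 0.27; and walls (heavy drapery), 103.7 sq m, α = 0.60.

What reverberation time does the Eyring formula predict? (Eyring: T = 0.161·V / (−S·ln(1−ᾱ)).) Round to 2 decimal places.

0.52 s

Total surface area S = 91 + 3.6 + 11 + 91 + 17 + 103.7 = 317.3 sq m.
Σ(Sᵢαᵢ) = 91·0.05 + 3.6·0.02 + 11·0.04 + 91·0.09 + 17·0.27 + 103.7·0.60 = 80.062.
Mean coefficient ᾱ = A/S = 0.2523.
Eyring denominator: −S ln(1−ᾱ) = 92.256.
V = 14 × 6.5 × 3.3 = 300.3 m³.
T = 0.161·V/[−S·ln(1−ᾱ)] = 0.161·300.3/92.256 = 0.52 s.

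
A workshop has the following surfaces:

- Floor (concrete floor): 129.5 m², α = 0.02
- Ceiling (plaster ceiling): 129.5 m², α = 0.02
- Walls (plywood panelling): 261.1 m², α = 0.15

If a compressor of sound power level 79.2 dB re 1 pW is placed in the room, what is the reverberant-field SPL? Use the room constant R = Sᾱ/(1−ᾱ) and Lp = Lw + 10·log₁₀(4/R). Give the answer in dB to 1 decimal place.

68.4 dB

A = 44.345 sabins; S = 520.1 m².
ᾱ = 44.345/520.1 = 0.0853; R = Sᾱ/(1−ᾱ) = 44.345/(1−0.0853) = 48.480 m².
Lp = Lw + 10 log₁₀(4/R) = 79.2 -10.84 = 68.4 dB.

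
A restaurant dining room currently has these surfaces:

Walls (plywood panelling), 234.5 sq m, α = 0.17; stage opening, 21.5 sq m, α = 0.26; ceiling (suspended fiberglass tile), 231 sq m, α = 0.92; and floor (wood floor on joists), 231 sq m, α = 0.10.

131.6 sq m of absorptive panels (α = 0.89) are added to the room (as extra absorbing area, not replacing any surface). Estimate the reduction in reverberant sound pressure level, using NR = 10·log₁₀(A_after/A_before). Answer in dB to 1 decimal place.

Summing Sᵢαᵢ: 39.865 + 5.590 + 212.520 + 23.100 → A_before = 281.075 sabins.
Treatment contributes 131.6·0.89 = 117.124 sabins.
New total A_after = 398.199 sabins.
Reduction = 10 log₁₀(A_after/A_before) = 10 log₁₀(1.4167) = 1.5 dB.

1.5 dB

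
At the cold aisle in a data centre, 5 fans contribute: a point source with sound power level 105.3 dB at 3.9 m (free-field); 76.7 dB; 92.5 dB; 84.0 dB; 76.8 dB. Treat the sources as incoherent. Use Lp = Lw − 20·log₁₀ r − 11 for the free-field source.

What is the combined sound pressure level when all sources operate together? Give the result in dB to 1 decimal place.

93.6 dB

Source at 3.9 m: Lp = 105.3 − 20·log₁₀(3.9) − 11 = 82.5 dB.
Sum in the linear (power) domain: Σ 10^(Lᵢ/10) = 10^(82.5/10) + 10^(76.7/10) + 10^(92.5/10) + 10^(84.0/10) + 10^(76.8/10) = 2.302e+09.
Back to dB: 10·log₁₀ Σ = 93.6 dB.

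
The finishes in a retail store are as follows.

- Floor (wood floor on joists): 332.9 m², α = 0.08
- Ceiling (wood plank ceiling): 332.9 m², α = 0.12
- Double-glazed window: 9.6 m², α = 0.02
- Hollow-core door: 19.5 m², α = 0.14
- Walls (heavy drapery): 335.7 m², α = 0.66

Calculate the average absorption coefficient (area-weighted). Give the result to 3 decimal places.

0.282

S = Σ Sᵢ = 332.9 + 332.9 + 9.6 + 19.5 + 335.7 = 1030.6 m².
Weighted sum Σ Sα = 291.064.
ᾱ = 291.064 / 1030.6 = 0.282.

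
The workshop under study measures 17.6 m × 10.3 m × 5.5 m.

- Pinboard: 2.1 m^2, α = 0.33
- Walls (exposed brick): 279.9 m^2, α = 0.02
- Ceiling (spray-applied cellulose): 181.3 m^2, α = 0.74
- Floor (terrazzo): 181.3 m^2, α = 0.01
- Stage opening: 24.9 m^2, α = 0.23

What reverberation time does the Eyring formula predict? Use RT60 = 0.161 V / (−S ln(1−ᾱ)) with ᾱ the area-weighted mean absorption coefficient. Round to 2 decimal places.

S = Σ Sᵢ = 669.5 m^2.
Absorption A = 2.1·0.33 + 279.9·0.02 + 181.3·0.74 + 181.3·0.01 + 24.9·0.23 = 147.993 sabins.
Mean coefficient ᾱ = A/S = 0.2211.
−S·ln(1−ᾱ) = −669.5 × ln(1 − 0.2211) = 167.290.
V = 17.6 × 10.3 × 5.5 = 997.04 m³.
RT60 = 0.161 × 997.04 / 167.290 = 0.96 s.

0.96 s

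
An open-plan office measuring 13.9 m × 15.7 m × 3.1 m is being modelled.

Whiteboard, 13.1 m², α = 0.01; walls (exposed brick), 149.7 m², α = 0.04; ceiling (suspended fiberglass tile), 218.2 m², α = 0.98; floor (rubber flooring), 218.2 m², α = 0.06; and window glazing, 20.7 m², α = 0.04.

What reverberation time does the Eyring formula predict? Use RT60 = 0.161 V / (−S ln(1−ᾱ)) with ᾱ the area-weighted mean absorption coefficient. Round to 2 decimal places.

0.37 sec

S = Σ Sᵢ = 619.9 m².
Absorption A = 13.1·0.01 + 149.7·0.04 + 218.2·0.98 + 218.2·0.06 + 20.7·0.04 = 233.875 sabins.
ᾱ = 233.875 / 619.9 = 0.3773.
−S·ln(1−ᾱ) = −619.9 × ln(1 − 0.3773) = 293.641.
V = 13.9 × 15.7 × 3.1 = 676.513 m³.
T = 0.161·V/[−S·ln(1−ᾱ)] = 0.161·676.513/293.641 = 0.37 s.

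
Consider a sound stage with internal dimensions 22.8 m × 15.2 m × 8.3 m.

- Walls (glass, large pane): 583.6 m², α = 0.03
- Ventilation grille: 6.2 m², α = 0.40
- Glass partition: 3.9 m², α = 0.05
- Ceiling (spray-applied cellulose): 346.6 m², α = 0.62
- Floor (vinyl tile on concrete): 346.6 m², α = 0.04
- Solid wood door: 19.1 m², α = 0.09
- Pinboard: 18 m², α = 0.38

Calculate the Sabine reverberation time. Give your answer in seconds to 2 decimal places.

Total absorption A = 583.6*0.03 + 6.2*0.40 + 3.9*0.05 + 346.6*0.62 + 346.6*0.04 + 19.1*0.09 + 18*0.38
  = 17.508 + 2.480 + 0.195 + 214.892 + 13.864 + 1.719 + 6.840 = 257.498 m² sabins.
Volume V = 22.8 × 15.2 × 8.3 = 2876.448 m³.
RT60 = 0.161 · V / A = 0.161 × 2876.448 / 257.498 = 1.80 s.

1.80 s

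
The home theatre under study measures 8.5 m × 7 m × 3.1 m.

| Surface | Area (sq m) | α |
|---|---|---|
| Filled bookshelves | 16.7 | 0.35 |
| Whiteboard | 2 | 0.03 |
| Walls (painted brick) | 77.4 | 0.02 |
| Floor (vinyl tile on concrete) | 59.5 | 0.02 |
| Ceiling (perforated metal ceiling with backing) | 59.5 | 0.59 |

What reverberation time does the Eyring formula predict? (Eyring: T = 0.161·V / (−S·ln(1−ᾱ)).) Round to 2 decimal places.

S = Σ Sᵢ = 215.1 sq m.
Σ(Sᵢαᵢ) = 16.7×0.35 + 2×0.03 + 77.4×0.02 + 59.5×0.02 + 59.5×0.59 = 43.748.
ᾱ = 43.748 / 215.1 = 0.2034.
Eyring denominator: −S ln(1−ᾱ) = 48.914.
V = 8.5 × 7 × 3.1 = 184.45 m³.
RT60 = 0.161 × 184.45 / 48.914 = 0.61 s.

0.61 seconds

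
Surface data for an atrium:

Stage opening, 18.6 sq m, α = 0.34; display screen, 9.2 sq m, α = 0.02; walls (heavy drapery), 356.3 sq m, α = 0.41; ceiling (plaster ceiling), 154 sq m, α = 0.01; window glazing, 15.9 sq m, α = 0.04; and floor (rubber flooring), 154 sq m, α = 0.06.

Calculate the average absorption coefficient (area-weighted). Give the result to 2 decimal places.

0.23

S = Σ Sᵢ = 18.6 + 9.2 + 356.3 + 154 + 15.9 + 154 = 708.0 sq m.
Weighted sum Σ Sα = 164.007.
ᾱ = 164.007 / 708.0 = 0.23.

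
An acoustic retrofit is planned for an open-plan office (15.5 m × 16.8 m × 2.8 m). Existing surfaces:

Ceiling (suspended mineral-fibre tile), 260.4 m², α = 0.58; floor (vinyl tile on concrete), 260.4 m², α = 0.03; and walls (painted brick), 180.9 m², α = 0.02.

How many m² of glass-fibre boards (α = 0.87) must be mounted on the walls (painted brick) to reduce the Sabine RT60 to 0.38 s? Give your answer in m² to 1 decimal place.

Summing Sᵢαᵢ: 151.032 + 7.812 + 3.618 → A₁ = 162.462 sabins.
Required A₂ = 0.161·729.12/0.38 = 308.917 sabins.
ΔA needed = 308.917 − 162.462 = 146.455 sabins.
Net gain per m²: Δα = 0.87 − 0.02 = 0.85.
Panel area = 146.455 / 0.85 = 172.3 m².

172.3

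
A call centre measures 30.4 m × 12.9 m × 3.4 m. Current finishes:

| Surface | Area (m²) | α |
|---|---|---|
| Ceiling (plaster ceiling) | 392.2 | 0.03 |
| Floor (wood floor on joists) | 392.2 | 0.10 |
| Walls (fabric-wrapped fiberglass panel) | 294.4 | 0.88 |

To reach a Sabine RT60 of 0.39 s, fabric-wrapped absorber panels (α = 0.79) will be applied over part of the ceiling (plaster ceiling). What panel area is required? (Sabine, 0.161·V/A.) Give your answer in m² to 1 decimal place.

316.3

Summing Sᵢαᵢ: 11.766 + 39.220 + 259.072 → A₁ = 310.058 sabins.
Required A₂ = 0.161·1333.344/0.39 = 550.432 sabins.
Absorption to add: 550.432 − 310.058 = 240.374 sabins.
Each m² of panel replacing the ceiling (plaster ceiling) adds (0.79 − 0.03) = 0.76 sabins.
Panel area = 240.374 / 0.76 = 316.3 m².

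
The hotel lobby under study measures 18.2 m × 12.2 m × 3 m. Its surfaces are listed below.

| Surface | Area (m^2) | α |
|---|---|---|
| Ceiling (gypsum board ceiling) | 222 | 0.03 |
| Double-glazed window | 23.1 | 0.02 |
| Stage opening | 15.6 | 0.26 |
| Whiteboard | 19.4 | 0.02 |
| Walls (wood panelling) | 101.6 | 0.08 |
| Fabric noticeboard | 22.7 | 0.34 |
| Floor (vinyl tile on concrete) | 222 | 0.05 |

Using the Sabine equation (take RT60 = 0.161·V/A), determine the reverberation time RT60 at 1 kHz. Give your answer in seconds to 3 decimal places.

2.785 seconds

Total absorption A = 222*0.03 + 23.1*0.02 + 15.6*0.26 + 19.4*0.02 + 101.6*0.08 + 22.7*0.34 + 222*0.05
  = 6.660 + 0.462 + 4.056 + 0.388 + 8.128 + 7.718 + 11.100 = 38.512 m^2 sabins.
Volume V = 18.2 × 12.2 × 3 = 666.12 m³.
T = 0.161 V/A = 0.161·666.12/38.512 = 2.785 s.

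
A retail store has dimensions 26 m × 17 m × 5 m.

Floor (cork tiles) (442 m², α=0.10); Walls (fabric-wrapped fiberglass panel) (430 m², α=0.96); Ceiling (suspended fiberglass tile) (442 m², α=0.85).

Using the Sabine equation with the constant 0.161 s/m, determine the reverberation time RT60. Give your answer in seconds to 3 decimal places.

Total absorption A = 442*0.10 + 430*0.96 + 442*0.85
  = 44.200 + 412.800 + 375.700 = 832.700 m² sabins.
Volume V = 26 × 17 × 5 = 2210 m³.
T = 0.161 V/A = 0.161·2210/832.700 = 0.427 s.

0.427 s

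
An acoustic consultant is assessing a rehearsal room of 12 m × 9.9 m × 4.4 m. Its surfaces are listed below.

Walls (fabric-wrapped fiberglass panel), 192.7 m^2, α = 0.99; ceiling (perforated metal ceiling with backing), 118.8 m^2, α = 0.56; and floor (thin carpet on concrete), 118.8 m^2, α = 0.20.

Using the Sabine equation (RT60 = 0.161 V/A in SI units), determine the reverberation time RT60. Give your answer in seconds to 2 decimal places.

0.30 s

Total absorption A = 192.7×0.99 + 118.8×0.56 + 118.8×0.20
  = 190.773 + 66.528 + 23.760 = 281.061 m^2 sabins.
V = 12·9.9·4.4 = 522.72 m³.
T = 0.161 V/A = 0.161·522.72/281.061 = 0.30 s.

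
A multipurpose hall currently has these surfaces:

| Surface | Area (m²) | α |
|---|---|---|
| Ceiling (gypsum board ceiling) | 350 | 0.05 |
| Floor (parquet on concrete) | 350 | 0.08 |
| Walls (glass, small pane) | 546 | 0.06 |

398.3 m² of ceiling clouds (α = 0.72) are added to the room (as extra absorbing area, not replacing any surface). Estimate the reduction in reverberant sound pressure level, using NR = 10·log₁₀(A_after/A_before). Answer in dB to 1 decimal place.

Summing Sᵢαᵢ: 17.500 + 28.000 + 32.760 → A_before = 78.260 sabins.
Added absorption = 398.3 × 0.72 = 286.776 sabins.
New total A_after = 365.036 sabins.
Reduction = 10 log₁₀(A_after/A_before) = 10 log₁₀(4.6644) = 6.7 dB.

6.7 dB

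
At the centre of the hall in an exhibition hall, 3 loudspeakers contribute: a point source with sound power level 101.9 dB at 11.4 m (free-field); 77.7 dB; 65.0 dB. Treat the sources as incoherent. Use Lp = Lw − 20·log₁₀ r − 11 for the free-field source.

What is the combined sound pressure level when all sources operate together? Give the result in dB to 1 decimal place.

Source at 11.4 m: Lp = 101.9 − 20·log₁₀(11.4) − 11 = 69.8 dB.
Σ 10^(Lᵢ/10) = 7.16e+07.
Back to dB: 10·log₁₀ Σ = 78.5 dB.

78.5 dB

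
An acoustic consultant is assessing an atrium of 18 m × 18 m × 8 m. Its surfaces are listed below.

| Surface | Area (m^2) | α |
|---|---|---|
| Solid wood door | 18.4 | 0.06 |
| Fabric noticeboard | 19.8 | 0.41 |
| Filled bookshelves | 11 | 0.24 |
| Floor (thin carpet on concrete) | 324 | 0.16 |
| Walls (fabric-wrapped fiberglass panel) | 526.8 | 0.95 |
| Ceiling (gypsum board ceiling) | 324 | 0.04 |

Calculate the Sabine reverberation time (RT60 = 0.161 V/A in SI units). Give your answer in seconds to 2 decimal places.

0.72 sec

A = Σ Sᵢαᵢ = 18.4*0.06 + 19.8*0.41 + 11*0.24 + 324*0.16 + 526.8*0.95 + 324*0.04 = 577.122 sabins.
Volume V = 18 × 18 × 8 = 2592 m³.
RT60 = 0.161 · V / A = 0.161 × 2592 / 577.122 = 0.72 s.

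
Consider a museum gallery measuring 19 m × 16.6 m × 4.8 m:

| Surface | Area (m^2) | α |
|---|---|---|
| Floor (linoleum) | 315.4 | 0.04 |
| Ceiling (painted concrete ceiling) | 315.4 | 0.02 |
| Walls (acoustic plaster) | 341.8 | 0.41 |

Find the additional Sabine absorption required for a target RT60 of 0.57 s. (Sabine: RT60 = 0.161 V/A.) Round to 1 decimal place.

Equivalent absorption area: A₁ = 315.4*0.04 + 315.4*0.02 + 341.8*0.41 = 159.062 m^2.
For T = 0.57 s, need A₂ = 0.161·V/T = 0.161·1513.92/0.57 = 427.616 sabins.
ΔA = A₂ − A₁ = 427.616 − 159.062 = 268.6 sabins.

268.6 sabins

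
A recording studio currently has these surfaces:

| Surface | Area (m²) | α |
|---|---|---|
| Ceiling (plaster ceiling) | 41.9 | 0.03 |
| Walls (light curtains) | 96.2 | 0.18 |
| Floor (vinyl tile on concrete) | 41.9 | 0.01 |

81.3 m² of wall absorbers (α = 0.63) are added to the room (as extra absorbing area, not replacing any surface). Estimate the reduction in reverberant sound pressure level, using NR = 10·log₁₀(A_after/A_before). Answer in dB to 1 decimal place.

5.7 dB

Total absorption A_before = 41.9×0.03 + 96.2×0.18 + 41.9×0.01
  = 1.257 + 17.316 + 0.419 = 18.992 m² sabins.
Treatment contributes 81.3·0.63 = 51.219 sabins.
New total A_after = 70.211 sabins.
Reduction = 10 log₁₀(A_after/A_before) = 10 log₁₀(3.6969) = 5.7 dB.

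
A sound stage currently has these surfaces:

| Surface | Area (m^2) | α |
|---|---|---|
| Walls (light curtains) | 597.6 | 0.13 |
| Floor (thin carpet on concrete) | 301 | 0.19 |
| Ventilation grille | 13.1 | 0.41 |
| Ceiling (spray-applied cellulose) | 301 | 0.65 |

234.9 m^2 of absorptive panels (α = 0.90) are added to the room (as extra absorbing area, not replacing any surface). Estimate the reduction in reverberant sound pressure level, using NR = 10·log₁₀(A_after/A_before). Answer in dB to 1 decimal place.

2.1 dB

Total absorption A_before = 597.6*0.13 + 301*0.19 + 13.1*0.41 + 301*0.65
  = 77.688 + 57.190 + 5.371 + 195.650 = 335.899 m^2 sabins.
Treatment contributes 234.9·0.90 = 211.410 sabins.
New total A_after = 547.309 sabins.
NR = 10·log₁₀(547.309/335.899) = 2.1 dB.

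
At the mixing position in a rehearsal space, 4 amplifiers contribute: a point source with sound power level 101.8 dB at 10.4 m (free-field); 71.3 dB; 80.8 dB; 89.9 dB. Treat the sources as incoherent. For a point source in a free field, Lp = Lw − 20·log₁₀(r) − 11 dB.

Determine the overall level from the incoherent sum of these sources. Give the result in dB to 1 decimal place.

Source at 10.4 m: Lp = 101.8 − 20·log₁₀(10.4) − 11 = 70.5 dB.
Sum in the linear (power) domain: Σ 10^(Lᵢ/10) = 10^(70.5/10) + 10^(71.3/10) + 10^(80.8/10) + 10^(89.9/10) = 1.122e+09.
Combined level = 10 log₁₀(1.122e+09) = 90.5 dB.

90.5 dB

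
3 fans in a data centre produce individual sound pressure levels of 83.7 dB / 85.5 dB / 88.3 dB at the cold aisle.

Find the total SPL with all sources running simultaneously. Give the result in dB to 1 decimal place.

Σ 10^(Lᵢ/10) = 1.265e+09.
Back to dB: 10·log₁₀ Σ = 91.0 dB.

91.0 dB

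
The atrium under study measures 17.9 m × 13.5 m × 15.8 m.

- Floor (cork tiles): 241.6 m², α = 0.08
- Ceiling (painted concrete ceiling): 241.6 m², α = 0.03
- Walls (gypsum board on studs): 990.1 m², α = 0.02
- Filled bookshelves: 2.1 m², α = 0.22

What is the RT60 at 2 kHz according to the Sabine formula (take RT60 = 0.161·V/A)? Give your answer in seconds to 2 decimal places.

Total absorption A = 241.6×0.08 + 241.6×0.03 + 990.1×0.02 + 2.1×0.22
  = 19.328 + 7.248 + 19.802 + 0.462 = 46.840 m² sabins.
V = 17.9·13.5·15.8 = 3818.07 m³.
RT60 = 0.161 · V / A = 0.161 × 3818.07 / 46.840 = 13.12 s.

13.12 sec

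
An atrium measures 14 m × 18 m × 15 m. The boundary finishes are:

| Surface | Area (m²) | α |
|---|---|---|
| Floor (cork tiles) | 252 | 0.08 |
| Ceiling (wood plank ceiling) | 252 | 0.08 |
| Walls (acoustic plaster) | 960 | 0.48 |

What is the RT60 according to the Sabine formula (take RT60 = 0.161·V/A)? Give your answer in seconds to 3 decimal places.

A = Σ Sᵢαᵢ = 252×0.08 + 252×0.08 + 960×0.48 = 501.120 sabins.
Room volume: 3780 m³.
T = 0.161 V/A = 0.161·3780/501.120 = 1.214 s.

1.214 seconds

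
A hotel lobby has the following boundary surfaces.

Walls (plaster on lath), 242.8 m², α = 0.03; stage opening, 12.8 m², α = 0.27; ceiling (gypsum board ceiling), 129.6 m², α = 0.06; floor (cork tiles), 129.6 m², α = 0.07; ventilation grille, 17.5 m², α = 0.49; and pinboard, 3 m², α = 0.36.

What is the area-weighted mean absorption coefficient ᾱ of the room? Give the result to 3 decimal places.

S = Σ Sᵢ = 242.8 + 12.8 + 129.6 + 129.6 + 17.5 + 3 = 535.3 m².
Σ(Sᵢαᵢ) = 242.8×0.03 + 12.8×0.27 + 129.6×0.06 + 129.6×0.07 + 17.5×0.49 + 3×0.36 = 37.243.
ᾱ = 37.243 / 535.3 = 0.070.

0.070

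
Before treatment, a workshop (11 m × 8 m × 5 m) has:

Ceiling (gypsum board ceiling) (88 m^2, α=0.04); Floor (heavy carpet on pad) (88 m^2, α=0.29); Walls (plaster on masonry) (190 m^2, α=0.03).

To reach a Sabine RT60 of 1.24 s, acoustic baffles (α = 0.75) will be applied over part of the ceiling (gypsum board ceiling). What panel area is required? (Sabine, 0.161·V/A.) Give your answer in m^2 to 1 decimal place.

A₁ = Σ Sᵢαᵢ = 88×0.04 + 88×0.29 + 190×0.03 = 34.740 sabins.
V = 440 m³. Target absorption A₂ = 0.161 × 440 / 1.24 = 57.129 sabins.
Absorption to add: 57.129 − 34.740 = 22.389 sabins.
Net gain per m^2: Δα = 0.75 − 0.04 = 0.71.
Panel area = 22.389 / 0.71 = 31.5 m^2.

31.5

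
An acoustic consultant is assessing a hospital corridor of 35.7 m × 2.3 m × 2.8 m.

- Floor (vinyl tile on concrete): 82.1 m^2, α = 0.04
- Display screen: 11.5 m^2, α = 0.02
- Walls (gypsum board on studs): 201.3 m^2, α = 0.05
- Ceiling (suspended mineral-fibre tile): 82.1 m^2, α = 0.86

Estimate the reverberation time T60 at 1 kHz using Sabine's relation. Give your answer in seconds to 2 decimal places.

Summing Sᵢαᵢ: 3.284 + 0.230 + 10.065 + 70.606 → A = 84.185 sabins.
V = 35.7·2.3·2.8 = 229.908 m³.
Sabine: RT60 = 0.161 × 229.908 / 84.185 = 0.44 s.

0.44 seconds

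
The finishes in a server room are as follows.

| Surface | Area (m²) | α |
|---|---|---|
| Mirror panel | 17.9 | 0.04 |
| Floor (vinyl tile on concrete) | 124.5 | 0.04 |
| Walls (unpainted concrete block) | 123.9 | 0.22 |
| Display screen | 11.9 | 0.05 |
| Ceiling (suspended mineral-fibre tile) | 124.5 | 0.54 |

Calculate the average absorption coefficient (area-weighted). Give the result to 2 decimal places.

0.25

S = Σ Sᵢ = 17.9 + 124.5 + 123.9 + 11.9 + 124.5 = 402.7 m².
Σ(Sᵢαᵢ) = 17.9*0.04 + 124.5*0.04 + 123.9*0.22 + 11.9*0.05 + 124.5*0.54 = 100.779.
ᾱ = 100.779 / 402.7 = 0.25.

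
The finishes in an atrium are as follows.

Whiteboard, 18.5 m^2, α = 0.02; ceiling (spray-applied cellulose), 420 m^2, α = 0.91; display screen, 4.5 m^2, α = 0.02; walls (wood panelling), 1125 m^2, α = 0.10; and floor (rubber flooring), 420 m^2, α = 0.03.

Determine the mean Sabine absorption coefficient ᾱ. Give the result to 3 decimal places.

0.255

S = Σ Sᵢ = 18.5 + 420 + 4.5 + 1125 + 420 = 1988.0 m^2.
Weighted sum Σ Sα = 507.760.
ᾱ = 507.760 / 1988.0 = 0.255.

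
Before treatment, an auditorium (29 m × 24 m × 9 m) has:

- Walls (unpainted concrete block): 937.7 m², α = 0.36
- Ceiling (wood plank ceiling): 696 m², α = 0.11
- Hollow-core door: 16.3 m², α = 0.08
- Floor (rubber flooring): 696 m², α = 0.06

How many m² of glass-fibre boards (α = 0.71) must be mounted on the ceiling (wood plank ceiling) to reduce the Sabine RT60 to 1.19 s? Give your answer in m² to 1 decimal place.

650.5

Summing Sᵢαᵢ: 337.572 + 76.560 + 1.304 + 41.760 → A₁ = 457.196 sabins.
V = 6264 m³. Target absorption A₂ = 0.161 × 6264 / 1.19 = 847.482 sabins.
ΔA needed = 847.482 − 457.196 = 390.286 sabins.
Each m² of panel replacing the ceiling (wood plank ceiling) adds (0.71 − 0.11) = 0.60 sabins.
Area = ΔA/Δα = 390.286/0.60 = 650.5 m².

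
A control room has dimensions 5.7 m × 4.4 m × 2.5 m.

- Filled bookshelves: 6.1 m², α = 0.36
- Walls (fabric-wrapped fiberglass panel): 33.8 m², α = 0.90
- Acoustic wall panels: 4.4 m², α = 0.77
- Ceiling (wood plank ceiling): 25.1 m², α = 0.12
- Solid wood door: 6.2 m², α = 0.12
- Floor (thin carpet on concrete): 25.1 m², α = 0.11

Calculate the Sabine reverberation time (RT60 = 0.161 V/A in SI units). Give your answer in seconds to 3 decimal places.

Equivalent absorption area: A = 6.1·0.36 + 33.8·0.90 + 4.4·0.77 + 25.1·0.12 + 6.2·0.12 + 25.1·0.11 = 42.521 m².
V = 5.7·4.4·2.5 = 62.7 m³.
T = 0.161 V/A = 0.161·62.7/42.521 = 0.237 s.

0.237 s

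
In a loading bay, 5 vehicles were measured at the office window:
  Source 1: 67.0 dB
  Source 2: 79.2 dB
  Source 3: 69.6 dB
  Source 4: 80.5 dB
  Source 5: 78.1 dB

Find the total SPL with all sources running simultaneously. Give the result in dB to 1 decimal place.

Σ 10^(Lᵢ/10) = 2.741e+08.
Back to dB: 10·log₁₀ Σ = 84.4 dB.

84.4 dB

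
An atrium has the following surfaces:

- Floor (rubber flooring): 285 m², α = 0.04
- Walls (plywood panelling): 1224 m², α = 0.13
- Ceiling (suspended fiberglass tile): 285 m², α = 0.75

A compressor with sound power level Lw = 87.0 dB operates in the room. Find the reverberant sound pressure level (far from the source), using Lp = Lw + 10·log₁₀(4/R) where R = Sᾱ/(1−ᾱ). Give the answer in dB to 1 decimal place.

Σ(Sᵢαᵢ) = 285×0.04 + 1224×0.13 + 285×0.75 = 384.270; total area S = 1794.0 m².
ᾱ = 0.2142, so room constant R = A/(1−ᾱ) = 489.018 m².
Lp = 87.0 + 10·log₁₀(4/489.018) = 87.0 + (-20.87) = 66.1 dB.

66.1 dB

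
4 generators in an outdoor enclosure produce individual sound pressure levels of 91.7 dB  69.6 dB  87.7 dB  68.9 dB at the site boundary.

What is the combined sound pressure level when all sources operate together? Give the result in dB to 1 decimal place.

93.2 dB

Converting to relative power and adding: 10^(91.7/10) + 10^(69.6/10) + 10^(87.7/10) + 10^(68.9/10) = 2.085e+09.
L_total = 10·log₁₀(2.085e+09) = 93.2 dB.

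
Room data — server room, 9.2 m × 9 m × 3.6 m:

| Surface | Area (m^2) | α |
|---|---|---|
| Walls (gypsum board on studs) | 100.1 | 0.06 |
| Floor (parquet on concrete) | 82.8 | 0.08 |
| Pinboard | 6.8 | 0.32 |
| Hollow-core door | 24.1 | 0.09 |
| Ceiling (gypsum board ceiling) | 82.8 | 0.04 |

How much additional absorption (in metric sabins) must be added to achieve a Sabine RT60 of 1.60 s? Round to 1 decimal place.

9.7 sabins

Summing Sᵢαᵢ: 6.006 + 6.624 + 2.176 + 2.169 + 3.312 → A₁ = 20.287 sabins.
V = 298.08 m³. Required absorption A₂ = 0.161 × 298.08 / 1.60 = 29.994 sabins.
Additional absorption ΔA = 29.994 − 20.287 = 9.7 sabins.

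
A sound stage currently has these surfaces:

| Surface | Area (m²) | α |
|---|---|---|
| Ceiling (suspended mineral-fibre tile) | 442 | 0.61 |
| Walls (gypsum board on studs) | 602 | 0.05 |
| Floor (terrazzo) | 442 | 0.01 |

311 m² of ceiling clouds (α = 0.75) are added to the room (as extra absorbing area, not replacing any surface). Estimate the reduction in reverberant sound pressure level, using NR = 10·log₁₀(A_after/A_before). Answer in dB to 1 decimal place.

2.5 dB

Total absorption A_before = 442*0.61 + 602*0.05 + 442*0.01
  = 269.620 + 30.100 + 4.420 = 304.140 m² sabins.
Treatment contributes 311·0.75 = 233.250 sabins.
New total A_after = 537.390 sabins.
NR = 10·log₁₀(537.390/304.140) = 2.5 dB.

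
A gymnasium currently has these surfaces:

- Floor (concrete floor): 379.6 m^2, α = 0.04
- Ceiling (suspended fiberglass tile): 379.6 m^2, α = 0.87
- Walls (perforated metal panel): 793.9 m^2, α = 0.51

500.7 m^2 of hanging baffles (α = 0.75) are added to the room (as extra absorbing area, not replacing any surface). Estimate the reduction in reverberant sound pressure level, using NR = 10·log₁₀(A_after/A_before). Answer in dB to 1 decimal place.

Equivalent absorption area: A_before = 379.6×0.04 + 379.6×0.87 + 793.9×0.51 = 750.325 m^2.
Added absorption = 500.7 × 0.75 = 375.525 sabins.
New total A_after = 1125.850 sabins.
NR = 10·log₁₀(1125.850/750.325) = 1.8 dB.

1.8 dB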